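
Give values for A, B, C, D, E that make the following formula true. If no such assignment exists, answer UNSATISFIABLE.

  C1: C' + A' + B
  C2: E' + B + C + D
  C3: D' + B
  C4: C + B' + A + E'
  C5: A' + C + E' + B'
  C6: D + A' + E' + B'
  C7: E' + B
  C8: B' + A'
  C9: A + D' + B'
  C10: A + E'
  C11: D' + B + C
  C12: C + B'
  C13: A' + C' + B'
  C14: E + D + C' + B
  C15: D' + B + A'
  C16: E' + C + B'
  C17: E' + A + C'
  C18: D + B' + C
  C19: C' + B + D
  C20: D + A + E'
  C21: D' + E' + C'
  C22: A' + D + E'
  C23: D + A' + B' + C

A ↦ 0; B ↦ 0; C ↦ 0; D ↦ 0; E ↦ 0

Case D = 0:
Case E = 0:
Case B = 0:
(C') alone gives C = 0.
Every clause is now satisfied; A is unconstrained.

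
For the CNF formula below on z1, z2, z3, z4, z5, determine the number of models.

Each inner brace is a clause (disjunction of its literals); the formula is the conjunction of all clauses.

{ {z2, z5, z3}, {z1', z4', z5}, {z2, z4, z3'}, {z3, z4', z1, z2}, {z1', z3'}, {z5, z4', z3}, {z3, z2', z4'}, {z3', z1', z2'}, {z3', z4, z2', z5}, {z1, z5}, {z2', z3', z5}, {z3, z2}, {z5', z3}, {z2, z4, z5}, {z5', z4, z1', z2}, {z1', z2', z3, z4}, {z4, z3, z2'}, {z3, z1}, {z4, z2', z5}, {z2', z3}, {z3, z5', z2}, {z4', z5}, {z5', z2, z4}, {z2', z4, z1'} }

3

There are 2^5 = 32 truth assignments over (z1, z2, z3, z4, z5).
Split on z1. With z1 = 1, the clauses containing z1 are satisfied and z1' drops from the rest; 0 of the 2^4 = 16 assignments to the other variables satisfy what remains.
With z1 = 0, by the same count on the reduced clause set, 3 assignments work.
(One model: z1=F, z2=F, z3=T, z4=T, z5=T.)
Total: 0 + 3 = 3.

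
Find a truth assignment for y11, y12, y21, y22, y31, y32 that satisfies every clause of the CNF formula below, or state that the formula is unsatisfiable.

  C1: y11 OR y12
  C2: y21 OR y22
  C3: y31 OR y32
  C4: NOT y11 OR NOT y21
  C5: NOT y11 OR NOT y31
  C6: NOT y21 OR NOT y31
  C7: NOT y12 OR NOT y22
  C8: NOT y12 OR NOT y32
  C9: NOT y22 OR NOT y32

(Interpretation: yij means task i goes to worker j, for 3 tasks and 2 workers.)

Suppose y11 = true.
Unit clause (NOT y21) forces y21 = false.
Unit clause (y22) forces y22 = true.
Unit clause (NOT y31) forces y31 = false.
Unit clause (y32) forces y32 = true.
Now (NOT y32) is unsatisfied and unit — conflict.
That branch fails; take y11 = false instead.
Unit clause (y12) forces y12 = true.
Unit clause (NOT y22) forces y22 = false.
Unit clause (y21) forces y21 = true.
Unit clause (NOT y31) forces y31 = false.
Unit clause (y32) forces y32 = true.
Now (NOT y32) is unsatisfied and unit — conflict.
Neither y11 = true nor y11 = false works.

UNSATISFIABLE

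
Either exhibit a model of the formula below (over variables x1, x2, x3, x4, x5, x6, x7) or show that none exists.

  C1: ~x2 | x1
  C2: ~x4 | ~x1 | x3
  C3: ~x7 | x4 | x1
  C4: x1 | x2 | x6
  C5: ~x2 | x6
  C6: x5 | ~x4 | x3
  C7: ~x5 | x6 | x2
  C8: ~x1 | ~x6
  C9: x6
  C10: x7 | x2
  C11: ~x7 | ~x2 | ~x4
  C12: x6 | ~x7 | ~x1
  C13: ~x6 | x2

(x6) alone gives x6 = 1.
(~x1) alone gives x1 = 0.
(~x2) alone gives x2 = 0.
Now (x2) is unsatisfied and unit — conflict.

UNSATISFIABLE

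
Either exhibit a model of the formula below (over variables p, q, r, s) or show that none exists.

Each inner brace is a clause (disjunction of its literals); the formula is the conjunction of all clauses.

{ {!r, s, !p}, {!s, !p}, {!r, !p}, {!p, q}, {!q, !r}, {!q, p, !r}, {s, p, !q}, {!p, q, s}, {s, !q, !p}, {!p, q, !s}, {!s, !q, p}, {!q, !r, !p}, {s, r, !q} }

Suppose s = true.
Unit clause (!p) forces p = false.
Unit clause (!q) forces q = false.
No clause remains; r is free.

p ↦ false, q ↦ false, r ↦ true, s ↦ true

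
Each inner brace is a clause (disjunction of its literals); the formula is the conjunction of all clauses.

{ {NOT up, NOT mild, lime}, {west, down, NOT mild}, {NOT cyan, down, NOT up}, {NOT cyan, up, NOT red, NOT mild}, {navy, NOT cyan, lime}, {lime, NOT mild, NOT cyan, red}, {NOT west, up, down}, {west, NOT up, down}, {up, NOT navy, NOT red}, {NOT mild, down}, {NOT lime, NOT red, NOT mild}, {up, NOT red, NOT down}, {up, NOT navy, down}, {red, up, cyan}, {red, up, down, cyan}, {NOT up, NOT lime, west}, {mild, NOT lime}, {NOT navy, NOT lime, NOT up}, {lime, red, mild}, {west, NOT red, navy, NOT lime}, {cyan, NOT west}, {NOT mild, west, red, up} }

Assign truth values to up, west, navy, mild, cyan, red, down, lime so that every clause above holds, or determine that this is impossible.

up ↦ true,  west ↦ false,  navy ↦ true,  mild ↦ false,  cyan ↦ false,  red ↦ true,  down ↦ true,  lime ↦ false

Try mild = false.
The clause (NOT lime) is unit, so lime = false.
The clause (red) is unit, so red = true.
Try navy = true.
The clause (up) is unit, so up = true.
Try cyan = false.
The clause (NOT west) is unit, so west = false.
The clause (down) is unit, so down = true.
All clauses are satisfied.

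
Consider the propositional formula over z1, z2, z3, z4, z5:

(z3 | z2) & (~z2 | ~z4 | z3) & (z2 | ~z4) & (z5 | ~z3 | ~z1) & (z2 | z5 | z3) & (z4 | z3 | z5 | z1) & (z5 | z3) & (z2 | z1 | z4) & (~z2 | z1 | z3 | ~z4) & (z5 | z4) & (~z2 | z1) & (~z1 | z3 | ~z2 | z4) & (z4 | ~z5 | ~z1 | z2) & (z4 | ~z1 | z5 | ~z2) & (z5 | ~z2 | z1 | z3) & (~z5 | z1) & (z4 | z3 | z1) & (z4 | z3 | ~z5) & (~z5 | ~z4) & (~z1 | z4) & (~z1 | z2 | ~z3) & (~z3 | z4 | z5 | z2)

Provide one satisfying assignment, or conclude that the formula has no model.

Try z3 = 1.
Try z2 = 1.
From the singleton clause (z1), z1 = 1.
From the singleton clause (z5), z5 = 1.
From the singleton clause (~z4), z4 = 0.
That conflicts with the unit clause (z4).
Undo z2 and try z2 = 0.
From the singleton clause (~z4), z4 = 0.
From the singleton clause (z1), z1 = 1.
That conflicts with the unit clause (~z1).
Neither z2 = 1 nor z2 = 0 works.
Undo z3 and try z3 = 0.
From the singleton clause (z2), z2 = 1.
From the singleton clause (~z4), z4 = 0.
From the singleton clause (z5), z5 = 1.
That conflicts with the unit clause (~z5).
Neither z3 = 1 nor z3 = 0 works.

UNSATISFIABLE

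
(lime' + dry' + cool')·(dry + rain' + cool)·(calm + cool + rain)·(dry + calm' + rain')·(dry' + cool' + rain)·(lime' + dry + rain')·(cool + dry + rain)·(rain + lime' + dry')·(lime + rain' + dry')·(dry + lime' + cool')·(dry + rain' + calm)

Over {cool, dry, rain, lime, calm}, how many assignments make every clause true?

There are 2^5 = 32 truth assignments over (cool, dry, rain, lime, calm).
Split on rain. With rain = 1, the clauses containing rain are satisfied and rain' drops from the rest; 2 of the 2^4 = 16 assignments to the other variables satisfy what remains.
With rain = 0, by the same count on the reduced clause set, 3 assignments work.
(One model: cool=F, dry=T, rain=F, lime=F, calm=T.)
Total: 2 + 3 = 5.

5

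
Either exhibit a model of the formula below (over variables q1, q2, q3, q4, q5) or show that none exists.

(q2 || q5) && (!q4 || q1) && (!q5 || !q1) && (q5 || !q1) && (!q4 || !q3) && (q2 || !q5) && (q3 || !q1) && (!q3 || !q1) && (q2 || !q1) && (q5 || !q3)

q1=false,  q2=true,  q3=true,  q4=false,  q5=true

Try q2 = true.
Try q4 = false.
Try q5 = true.
(!q1) alone gives q1 = false.
Every clause is now satisfied; q3 is unconstrained.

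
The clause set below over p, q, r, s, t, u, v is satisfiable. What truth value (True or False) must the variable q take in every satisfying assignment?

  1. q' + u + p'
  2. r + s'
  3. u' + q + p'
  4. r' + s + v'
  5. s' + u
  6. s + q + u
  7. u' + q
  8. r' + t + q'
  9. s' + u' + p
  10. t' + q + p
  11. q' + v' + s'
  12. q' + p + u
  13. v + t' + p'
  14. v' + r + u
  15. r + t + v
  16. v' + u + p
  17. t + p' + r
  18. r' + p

Suppose q = 0.
The clause (u') is unit, so u = 0.
The clause (s') is unit, so s = 0.
But (s) is also a unit clause — contradiction.
So every satisfying assignment has q = True.

True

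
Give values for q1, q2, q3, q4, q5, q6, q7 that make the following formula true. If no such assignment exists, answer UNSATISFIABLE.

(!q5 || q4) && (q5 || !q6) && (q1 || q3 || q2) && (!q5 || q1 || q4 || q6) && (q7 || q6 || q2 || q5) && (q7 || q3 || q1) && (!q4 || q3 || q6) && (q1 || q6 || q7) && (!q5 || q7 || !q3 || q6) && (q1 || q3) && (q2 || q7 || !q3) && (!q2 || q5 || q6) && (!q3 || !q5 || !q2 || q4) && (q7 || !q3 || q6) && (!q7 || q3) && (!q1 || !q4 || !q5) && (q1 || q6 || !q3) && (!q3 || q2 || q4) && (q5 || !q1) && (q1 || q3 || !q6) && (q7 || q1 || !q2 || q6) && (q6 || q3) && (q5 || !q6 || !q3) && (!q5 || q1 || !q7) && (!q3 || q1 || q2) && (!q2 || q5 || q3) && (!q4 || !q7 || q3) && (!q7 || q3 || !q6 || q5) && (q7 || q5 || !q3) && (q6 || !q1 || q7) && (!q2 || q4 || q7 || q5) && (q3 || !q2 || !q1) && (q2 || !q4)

q1 ↦ false,  q2 ↦ true,  q3 ↦ true,  q4 ↦ true,  q5 ↦ true,  q6 ↦ true,  q7 ↦ false

Suppose q5 = true.
Unit clause (q4) forces q4 = true.
Unit clause (!q1) forces q1 = false.
Unit clause (q3) forces q3 = true.
Unit clause (q6) forces q6 = true.
Unit clause (!q7) forces q7 = false.
Unit clause (q2) forces q2 = true.
This assignment satisfies each clause.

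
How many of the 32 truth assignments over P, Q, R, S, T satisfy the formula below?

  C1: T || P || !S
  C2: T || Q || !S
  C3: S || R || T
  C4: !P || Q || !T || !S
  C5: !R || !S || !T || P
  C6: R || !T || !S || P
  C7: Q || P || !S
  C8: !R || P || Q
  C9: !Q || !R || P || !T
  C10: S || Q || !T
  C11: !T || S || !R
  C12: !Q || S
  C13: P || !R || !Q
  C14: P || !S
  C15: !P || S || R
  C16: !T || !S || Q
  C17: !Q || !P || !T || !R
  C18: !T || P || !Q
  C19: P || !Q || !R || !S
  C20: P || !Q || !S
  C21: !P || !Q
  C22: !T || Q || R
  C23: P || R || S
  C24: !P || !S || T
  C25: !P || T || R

1

There are 2^5 = 32 truth assignments over (P, Q, R, S, T).
Split on Q. With Q = true, the clauses containing Q are satisfied and !Q drops from the rest; 0 of the 2^4 = 16 assignments to the other variables satisfy what remains.
With Q = false, by the same count on the reduced clause set, 1 assignment works.
Total: 0 + 1 = 1.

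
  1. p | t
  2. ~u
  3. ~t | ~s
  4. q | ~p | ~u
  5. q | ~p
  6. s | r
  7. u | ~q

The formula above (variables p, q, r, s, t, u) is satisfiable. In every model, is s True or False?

False

Suppose s = 1.
(~u) alone gives u = 0.
(~t) alone gives t = 0.
(p) alone gives p = 1.
(q) alone gives q = 1.
That conflicts with the unit clause (~q).
So every satisfying assignment has s = False.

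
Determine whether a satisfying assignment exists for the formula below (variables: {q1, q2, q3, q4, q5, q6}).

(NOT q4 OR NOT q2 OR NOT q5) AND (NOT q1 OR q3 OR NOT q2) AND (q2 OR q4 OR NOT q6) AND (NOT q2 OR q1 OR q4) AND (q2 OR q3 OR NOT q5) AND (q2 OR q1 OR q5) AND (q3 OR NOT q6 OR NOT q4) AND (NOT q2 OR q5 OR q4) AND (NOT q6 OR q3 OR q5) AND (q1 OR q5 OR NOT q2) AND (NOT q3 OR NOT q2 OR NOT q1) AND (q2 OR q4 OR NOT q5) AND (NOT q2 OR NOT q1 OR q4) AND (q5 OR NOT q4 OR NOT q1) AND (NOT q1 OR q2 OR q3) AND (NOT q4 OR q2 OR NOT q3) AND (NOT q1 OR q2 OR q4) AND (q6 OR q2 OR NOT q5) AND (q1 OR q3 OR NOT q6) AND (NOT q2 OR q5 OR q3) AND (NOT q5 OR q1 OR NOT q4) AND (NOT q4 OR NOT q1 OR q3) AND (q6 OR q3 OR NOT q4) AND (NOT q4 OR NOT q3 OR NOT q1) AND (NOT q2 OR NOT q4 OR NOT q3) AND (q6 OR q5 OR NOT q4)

Suppose q4 = false.
Suppose q2 = true.
From the singleton clause (q1), q1 = true.
But (NOT q1) is also a unit clause — contradiction.
Undo q2 and try q2 = false.
From the singleton clause (NOT q6), q6 = false.
From the singleton clause (NOT q5), q5 = false.
From the singleton clause (q1), q1 = true.
But (NOT q1) is also a unit clause — contradiction.
Either choice for q2 ends in contradiction.
Undo q4 and try q4 = true.
Suppose q2 = false.
From the singleton clause (NOT q3), q3 = false.
From the singleton clause (NOT q5), q5 = false.
From the singleton clause (q1), q1 = true.
But (NOT q1) is also a unit clause — contradiction.
Undo q2 and try q2 = true.
From the singleton clause (NOT q5), q5 = false.
From the singleton clause (q1), q1 = true.
But (NOT q1) is also a unit clause — contradiction.
Either choice for q2 ends in contradiction.
Either choice for q4 ends in contradiction.
No assignment satisfies every clause.

No, unsatisfiable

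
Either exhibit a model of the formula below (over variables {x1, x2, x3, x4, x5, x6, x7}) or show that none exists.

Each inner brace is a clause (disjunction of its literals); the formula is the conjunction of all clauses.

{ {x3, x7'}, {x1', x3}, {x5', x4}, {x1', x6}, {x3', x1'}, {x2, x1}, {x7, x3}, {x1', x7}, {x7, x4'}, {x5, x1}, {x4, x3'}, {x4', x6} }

Branch on x3: set x3 = 1.
The clause (x1') is unit, so x1 = 0.
The clause (x2) is unit, so x2 = 1.
The clause (x5) is unit, so x5 = 1.
The clause (x4) is unit, so x4 = 1.
The clause (x7) is unit, so x7 = 1.
The clause (x6) is unit, so x6 = 1.
Every clause now holds.

x1=0; x2=1; x3=1; x4=1; x5=1; x6=1; x7=1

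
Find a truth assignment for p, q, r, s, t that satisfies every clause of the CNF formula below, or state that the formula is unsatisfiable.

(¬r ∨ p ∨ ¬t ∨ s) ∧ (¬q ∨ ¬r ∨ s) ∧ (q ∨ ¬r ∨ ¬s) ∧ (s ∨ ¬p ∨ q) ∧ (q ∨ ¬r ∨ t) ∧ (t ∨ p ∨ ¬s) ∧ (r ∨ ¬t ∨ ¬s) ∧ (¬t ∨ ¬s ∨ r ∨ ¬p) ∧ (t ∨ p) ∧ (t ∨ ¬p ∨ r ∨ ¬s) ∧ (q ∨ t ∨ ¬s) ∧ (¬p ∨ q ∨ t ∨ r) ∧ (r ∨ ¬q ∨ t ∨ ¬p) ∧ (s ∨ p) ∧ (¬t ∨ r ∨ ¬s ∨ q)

Case t = False:
The clause (p) is unit, so p = True.
Case s = True:
The clause (r) is unit, so r = True.
The clause (q) is unit, so q = True.
All clauses are satisfied.

p: True,  q: True,  r: True,  s: True,  t: False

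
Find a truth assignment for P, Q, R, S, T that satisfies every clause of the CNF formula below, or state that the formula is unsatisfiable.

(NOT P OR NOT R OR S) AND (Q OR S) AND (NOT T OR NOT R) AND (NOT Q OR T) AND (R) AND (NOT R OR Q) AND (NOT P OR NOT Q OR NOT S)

The clause (R) is unit, so R = true.
The clause (NOT T) is unit, so T = false.
The clause (NOT Q) is unit, so Q = false.
Now (Q) is unsatisfied and unit — conflict.

UNSATISFIABLE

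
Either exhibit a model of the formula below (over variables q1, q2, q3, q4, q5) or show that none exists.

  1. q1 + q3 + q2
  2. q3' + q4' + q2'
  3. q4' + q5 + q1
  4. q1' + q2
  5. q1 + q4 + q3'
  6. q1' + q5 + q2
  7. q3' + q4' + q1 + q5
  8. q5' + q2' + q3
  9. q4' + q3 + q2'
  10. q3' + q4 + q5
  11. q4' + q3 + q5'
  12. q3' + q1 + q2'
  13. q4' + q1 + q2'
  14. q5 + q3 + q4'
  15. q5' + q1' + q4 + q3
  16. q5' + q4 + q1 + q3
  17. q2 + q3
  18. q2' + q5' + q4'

q1 ↦ 0, q2 ↦ 0, q3 ↦ 1, q4 ↦ 1, q5 ↦ 1

Case q1 = 0:
Case q3 = 1:
(q4) alone gives q4 = 1.
(q2') alone gives q2 = 0.
(q5) alone gives q5 = 1.
This assignment satisfies each clause.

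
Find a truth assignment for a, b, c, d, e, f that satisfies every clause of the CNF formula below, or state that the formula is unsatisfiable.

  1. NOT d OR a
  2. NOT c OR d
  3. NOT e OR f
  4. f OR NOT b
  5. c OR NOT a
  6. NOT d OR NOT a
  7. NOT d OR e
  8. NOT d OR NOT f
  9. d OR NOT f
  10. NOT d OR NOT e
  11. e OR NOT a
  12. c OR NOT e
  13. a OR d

Case d = false:
Unit clause (NOT c) forces c = false.
Unit clause (NOT a) forces a = false.
But (a) is also a unit clause — contradiction.
Backtrack on d: now try d = true.
Unit clause (a) forces a = true.
But (NOT a) is also a unit clause — contradiction.
Neither d = true nor d = false works.

UNSATISFIABLE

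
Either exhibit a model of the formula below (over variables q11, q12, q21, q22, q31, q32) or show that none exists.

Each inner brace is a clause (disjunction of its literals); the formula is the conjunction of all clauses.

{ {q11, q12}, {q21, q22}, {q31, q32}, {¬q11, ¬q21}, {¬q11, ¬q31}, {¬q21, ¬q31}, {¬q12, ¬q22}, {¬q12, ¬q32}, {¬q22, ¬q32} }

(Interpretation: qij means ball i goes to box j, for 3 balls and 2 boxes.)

Case q11 = True:
The clause (¬q21) is unit, so q21 = False.
The clause (q22) is unit, so q22 = True.
The clause (¬q31) is unit, so q31 = False.
The clause (q32) is unit, so q32 = True.
Now (¬q32) is unsatisfied and unit — conflict.
Backtrack on q11: now try q11 = False.
The clause (q12) is unit, so q12 = True.
The clause (¬q22) is unit, so q22 = False.
The clause (q21) is unit, so q21 = True.
The clause (¬q31) is unit, so q31 = False.
The clause (q32) is unit, so q32 = True.
Now (¬q32) is unsatisfied and unit — conflict.
Neither q11 = True nor q11 = False works.

UNSATISFIABLE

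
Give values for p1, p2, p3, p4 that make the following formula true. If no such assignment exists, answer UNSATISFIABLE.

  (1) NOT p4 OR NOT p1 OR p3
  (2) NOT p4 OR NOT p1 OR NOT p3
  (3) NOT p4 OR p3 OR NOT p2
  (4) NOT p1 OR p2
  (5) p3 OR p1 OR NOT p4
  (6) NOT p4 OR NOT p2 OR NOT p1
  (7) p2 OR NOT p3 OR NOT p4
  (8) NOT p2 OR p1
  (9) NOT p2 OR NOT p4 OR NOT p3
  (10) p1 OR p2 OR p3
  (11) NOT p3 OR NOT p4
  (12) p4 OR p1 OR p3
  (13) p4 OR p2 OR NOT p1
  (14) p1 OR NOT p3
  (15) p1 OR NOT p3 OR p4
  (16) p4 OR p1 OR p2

p1: true; p2: true; p3: true; p4: false

Branch on p1: set p1 = true.
(p2) alone gives p2 = true.
(NOT p4) alone gives p4 = false.
No clause remains; p3 is free.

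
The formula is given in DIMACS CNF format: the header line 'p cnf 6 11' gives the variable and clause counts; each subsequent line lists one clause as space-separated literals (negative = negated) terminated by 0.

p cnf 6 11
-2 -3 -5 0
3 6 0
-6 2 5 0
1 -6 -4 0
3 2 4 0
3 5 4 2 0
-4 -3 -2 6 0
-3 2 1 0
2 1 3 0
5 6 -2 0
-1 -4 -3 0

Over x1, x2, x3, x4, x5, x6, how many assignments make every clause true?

There are 2^6 = 64 truth assignments over (x1, x2, x3, x4, x5, x6).
Split on x6. With x6 = True, the clauses containing x6 are satisfied and ¬x6 drops from the rest; 10 of the 2^5 = 32 assignments to the other variables satisfy what remains.
With x6 = False, by the same count on the reduced clause set, 2 assignments work.
Total: 10 + 2 = 12.

12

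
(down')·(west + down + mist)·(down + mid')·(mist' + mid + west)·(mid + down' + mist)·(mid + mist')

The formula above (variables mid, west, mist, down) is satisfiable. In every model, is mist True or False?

False

Suppose mist = 1.
The clause (down') is unit, so down = 0.
The clause (mid') is unit, so mid = 0.
That conflicts with the unit clause (mid).
So every satisfying assignment has mist = False.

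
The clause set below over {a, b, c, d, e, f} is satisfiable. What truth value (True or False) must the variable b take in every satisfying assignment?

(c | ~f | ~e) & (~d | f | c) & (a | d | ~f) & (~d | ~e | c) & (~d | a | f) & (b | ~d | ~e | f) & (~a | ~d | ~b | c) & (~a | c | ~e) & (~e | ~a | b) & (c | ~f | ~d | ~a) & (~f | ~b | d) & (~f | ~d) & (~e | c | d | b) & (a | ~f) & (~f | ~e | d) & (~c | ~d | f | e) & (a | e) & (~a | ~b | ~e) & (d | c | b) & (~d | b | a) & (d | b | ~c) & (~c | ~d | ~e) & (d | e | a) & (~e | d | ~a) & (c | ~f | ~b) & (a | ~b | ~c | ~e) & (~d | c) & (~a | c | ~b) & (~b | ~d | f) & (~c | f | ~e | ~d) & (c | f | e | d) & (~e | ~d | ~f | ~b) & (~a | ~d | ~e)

Suppose b = 0.
Suppose e = 0.
(a) alone gives a = 1.
Suppose f = 0.
Suppose d = 0.
(c) alone gives c = 1.
Now (~c) is unsatisfied and unit — conflict.
So d must be the other value — set d = 1.
(c) alone gives c = 1.
Now (~c) is unsatisfied and unit — conflict.
Neither d = 1 nor d = 0 works.
So f must be the other value — set f = 1.
(~d) alone gives d = 0.
(c) alone gives c = 1.
Now (~c) is unsatisfied and unit — conflict.
Neither f = 1 nor f = 0 works.
So e must be the other value — set e = 1.
(~a) alone gives a = 0.
(~f) alone gives f = 0.
(~d) alone gives d = 0.
(c) alone gives c = 1.
Now (~c) is unsatisfied and unit — conflict.
Neither e = 1 nor e = 0 works.
So every satisfying assignment has b = True.

True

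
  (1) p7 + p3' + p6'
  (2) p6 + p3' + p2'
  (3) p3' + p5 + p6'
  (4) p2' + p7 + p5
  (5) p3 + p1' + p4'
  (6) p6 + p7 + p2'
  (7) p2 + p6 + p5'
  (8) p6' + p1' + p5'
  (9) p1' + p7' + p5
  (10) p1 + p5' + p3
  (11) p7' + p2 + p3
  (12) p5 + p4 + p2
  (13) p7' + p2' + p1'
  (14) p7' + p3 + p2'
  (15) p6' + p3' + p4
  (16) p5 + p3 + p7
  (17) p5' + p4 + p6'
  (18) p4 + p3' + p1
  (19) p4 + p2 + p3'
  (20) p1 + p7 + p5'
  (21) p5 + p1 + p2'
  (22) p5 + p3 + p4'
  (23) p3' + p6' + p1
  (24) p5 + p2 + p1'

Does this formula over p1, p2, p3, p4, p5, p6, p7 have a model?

Yes

Case p7 = 0:
Case p3 = 1:
(p6') alone gives p6 = 0.
(p2') alone gives p2 = 0.
(p5') alone gives p5 = 0.
(p4) alone gives p4 = 1.
(p1') alone gives p1 = 0.
This assignment satisfies each clause.
A satisfying assignment: p1=0, p2=0, p3=1, p4=1, p5=0, p6=0, p7=0.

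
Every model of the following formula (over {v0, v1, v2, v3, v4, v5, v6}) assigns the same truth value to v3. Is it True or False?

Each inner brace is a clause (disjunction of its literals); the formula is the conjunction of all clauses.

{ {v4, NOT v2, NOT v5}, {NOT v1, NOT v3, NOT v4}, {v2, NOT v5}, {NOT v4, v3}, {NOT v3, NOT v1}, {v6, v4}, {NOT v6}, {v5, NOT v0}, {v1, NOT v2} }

True

Suppose v3 = false.
From the singleton clause (NOT v4), v4 = false.
From the singleton clause (v6), v6 = true.
But (NOT v6) is also a unit clause — contradiction.
So every satisfying assignment has v3 = True.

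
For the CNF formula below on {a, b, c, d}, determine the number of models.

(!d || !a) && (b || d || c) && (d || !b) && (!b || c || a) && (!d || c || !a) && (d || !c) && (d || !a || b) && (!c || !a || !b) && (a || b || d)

3

There are 2^4 = 16 truth assignments over (a, b, c, d).
Check each against the 9 clauses (columns in the order a, b, c, d):
  F F F F  ✗ fails (b || d || c)
  F F F T  ✓ satisfies all
  F F T F  ✗ fails (d || !c)
  F F T T  ✓ satisfies all
  F T F F  ✗ fails (d || !b)
  F T F T  ✗ fails (!b || c || a)
  F T T F  ✗ fails (d || !b)
  F T T T  ✓ satisfies all
  T F F F  ✗ fails (b || d || c)
  T F F T  ✗ fails (!d || !a)
  T F T F  ✗ fails (d || !c)
  T F T T  ✗ fails (!d || !a)
  T T F F  ✗ fails (d || !b)
  T T F T  ✗ fails (!d || !a)
  T T T F  ✗ fails (d || !b)
  T T T T  ✗ fails (!d || !a)
3 of the 16 rows are models.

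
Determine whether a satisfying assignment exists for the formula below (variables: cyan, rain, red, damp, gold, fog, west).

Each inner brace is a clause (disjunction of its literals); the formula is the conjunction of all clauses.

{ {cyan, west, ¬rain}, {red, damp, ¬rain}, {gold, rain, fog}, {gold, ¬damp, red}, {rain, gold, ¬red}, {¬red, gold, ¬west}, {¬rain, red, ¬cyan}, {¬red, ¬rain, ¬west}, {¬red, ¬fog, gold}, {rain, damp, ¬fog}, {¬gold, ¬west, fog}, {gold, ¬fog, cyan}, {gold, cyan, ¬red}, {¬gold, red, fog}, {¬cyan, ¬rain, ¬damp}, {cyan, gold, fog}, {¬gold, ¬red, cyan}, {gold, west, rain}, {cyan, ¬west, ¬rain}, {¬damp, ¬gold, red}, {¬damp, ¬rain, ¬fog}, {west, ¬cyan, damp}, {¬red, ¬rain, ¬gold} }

Yes

Try cyan = True.
Try rain = False.
Try gold = True.
Try damp = True.
(red) alone gives red = True.
Try west = True.
(fog) alone gives fog = True.
Every clause now holds.
A satisfying assignment: cyan ↦ True; rain ↦ False; red ↦ True; damp ↦ True; gold ↦ True; fog ↦ True; west ↦ True.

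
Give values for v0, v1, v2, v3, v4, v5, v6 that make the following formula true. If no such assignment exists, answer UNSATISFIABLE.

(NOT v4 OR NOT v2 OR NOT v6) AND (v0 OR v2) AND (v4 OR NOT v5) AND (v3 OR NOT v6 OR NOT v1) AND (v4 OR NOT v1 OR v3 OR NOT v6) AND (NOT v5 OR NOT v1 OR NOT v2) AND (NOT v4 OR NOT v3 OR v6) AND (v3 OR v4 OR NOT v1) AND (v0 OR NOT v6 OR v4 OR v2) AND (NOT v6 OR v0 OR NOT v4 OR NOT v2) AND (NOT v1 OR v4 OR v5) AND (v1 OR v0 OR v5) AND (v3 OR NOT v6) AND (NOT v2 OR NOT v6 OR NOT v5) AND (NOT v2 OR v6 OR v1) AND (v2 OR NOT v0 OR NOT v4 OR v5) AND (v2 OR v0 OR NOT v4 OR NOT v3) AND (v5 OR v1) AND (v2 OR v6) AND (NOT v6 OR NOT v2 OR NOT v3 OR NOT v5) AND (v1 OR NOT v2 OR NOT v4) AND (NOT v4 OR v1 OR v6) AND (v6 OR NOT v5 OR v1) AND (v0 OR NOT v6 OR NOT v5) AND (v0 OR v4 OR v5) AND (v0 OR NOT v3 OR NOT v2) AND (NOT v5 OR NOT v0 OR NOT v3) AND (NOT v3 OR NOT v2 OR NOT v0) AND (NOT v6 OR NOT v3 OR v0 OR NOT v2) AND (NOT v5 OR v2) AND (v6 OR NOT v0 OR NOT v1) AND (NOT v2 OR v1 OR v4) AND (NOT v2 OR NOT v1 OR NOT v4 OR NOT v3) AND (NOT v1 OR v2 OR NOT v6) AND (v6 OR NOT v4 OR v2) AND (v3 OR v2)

Branch on v0: set v0 = false.
(v2) alone gives v2 = true.
(NOT v3) alone gives v3 = false.
(NOT v6) alone gives v6 = false.
(v1) alone gives v1 = true.
(NOT v5) alone gives v5 = false.
(v4) alone gives v4 = true.
This assignment satisfies each clause.

v0=false; v1=true; v2=true; v3=false; v4=true; v5=false; v6=false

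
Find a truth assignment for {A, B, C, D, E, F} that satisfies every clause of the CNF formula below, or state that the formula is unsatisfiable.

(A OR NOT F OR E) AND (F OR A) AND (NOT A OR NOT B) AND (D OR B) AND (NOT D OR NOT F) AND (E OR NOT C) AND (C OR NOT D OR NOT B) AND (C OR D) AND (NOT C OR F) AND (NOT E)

Unit clause (NOT E) forces E = false.
Unit clause (NOT C) forces C = false.
Unit clause (D) forces D = true.
Unit clause (NOT F) forces F = false.
Unit clause (A) forces A = true.
Unit clause (NOT B) forces B = false.
All clauses are satisfied.

A: true,  B: false,  C: false,  D: true,  E: false,  F: false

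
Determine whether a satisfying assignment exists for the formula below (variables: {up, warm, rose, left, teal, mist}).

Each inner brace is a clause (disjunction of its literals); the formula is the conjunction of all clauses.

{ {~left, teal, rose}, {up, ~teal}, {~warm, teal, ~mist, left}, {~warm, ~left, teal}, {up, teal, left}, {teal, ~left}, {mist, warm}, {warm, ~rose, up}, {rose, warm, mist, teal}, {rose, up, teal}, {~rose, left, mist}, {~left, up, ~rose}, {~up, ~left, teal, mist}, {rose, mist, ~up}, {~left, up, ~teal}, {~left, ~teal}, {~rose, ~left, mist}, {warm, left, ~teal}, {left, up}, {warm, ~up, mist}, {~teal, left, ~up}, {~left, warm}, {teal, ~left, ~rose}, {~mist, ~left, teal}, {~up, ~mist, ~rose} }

Try up = 1.
Try teal = 0.
The clause (~left) is unit, so left = 0.
Try warm = 0.
The clause (mist) is unit, so mist = 1.
The clause (~rose) is unit, so rose = 0.
All clauses are satisfied.
A satisfying assignment: up=1, warm=0, rose=0, left=0, teal=0, mist=1.

Satisfiable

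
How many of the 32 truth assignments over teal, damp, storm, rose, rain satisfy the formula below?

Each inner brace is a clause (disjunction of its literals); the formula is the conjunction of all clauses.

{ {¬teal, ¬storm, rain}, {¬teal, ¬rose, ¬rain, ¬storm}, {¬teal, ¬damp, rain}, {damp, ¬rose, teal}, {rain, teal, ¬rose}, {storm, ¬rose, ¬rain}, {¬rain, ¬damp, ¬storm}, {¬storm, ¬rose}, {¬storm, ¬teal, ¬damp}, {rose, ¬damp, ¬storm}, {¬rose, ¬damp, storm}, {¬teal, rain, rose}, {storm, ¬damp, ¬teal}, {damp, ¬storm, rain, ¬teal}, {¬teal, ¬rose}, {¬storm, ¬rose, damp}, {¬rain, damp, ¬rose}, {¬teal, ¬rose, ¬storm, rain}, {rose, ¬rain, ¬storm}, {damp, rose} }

There are 2^5 = 32 truth assignments over (teal, damp, storm, rose, rain).
Split on damp. With damp = True, the clauses containing damp are satisfied and ¬damp drops from the rest; 2 of the 2^4 = 16 assignments to the other variables satisfy what remains.
With damp = False, by the same count on the reduced clause set, 0 assignments work.
(One model: teal=F, damp=T, storm=F, rose=F, rain=F.)
Total: 2 + 0 = 2.

2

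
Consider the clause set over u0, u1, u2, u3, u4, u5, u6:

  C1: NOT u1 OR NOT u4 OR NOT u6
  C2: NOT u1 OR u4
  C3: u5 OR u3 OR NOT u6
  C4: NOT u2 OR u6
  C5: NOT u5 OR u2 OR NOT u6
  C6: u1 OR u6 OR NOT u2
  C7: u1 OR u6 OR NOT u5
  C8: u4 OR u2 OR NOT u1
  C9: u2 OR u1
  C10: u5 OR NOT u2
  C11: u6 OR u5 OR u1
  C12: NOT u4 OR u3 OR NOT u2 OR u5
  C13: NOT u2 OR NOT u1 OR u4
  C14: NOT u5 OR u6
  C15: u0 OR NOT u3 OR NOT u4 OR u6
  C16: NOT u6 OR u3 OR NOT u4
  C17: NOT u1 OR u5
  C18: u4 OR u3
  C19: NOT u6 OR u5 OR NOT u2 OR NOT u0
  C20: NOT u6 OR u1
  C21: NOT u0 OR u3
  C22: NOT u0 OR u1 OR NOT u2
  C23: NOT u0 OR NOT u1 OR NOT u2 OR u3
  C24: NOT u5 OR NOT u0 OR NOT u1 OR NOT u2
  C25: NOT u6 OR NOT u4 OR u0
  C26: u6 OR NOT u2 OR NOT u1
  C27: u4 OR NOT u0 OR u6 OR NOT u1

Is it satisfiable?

Suppose u1 = false.
Unit clause (u2) forces u2 = true.
Unit clause (u6) forces u6 = true.
Now (NOT u6) is unsatisfied and unit — conflict.
Undo u1 and try u1 = true.
Unit clause (u4) forces u4 = true.
Unit clause (NOT u6) forces u6 = false.
Unit clause (NOT u2) forces u2 = false.
Unit clause (NOT u5) forces u5 = false.
Now (u5) is unsatisfied and unit — conflict.
Neither u1 = true nor u1 = false works.
No assignment satisfies every clause.

No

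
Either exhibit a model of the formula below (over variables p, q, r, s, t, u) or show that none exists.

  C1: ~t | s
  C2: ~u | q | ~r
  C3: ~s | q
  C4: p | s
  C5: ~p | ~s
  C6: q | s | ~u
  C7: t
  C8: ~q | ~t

UNSATISFIABLE

(t) alone gives t = 1.
(s) alone gives s = 1.
(q) alone gives q = 1.
But (~q) is also a unit clause — contradiction.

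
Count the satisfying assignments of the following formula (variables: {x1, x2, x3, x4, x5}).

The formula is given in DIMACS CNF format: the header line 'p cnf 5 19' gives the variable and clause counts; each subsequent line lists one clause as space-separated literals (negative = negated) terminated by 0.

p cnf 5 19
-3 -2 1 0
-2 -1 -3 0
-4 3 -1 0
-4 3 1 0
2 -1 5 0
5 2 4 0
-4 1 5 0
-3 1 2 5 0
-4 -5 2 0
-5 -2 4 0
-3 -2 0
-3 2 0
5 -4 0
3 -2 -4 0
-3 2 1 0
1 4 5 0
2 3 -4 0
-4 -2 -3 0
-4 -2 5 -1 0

3

There are 2^5 = 32 truth assignments over (x1, x2, x3, x4, x5).
Split on x1. With x1 = True, the clauses containing x1 are satisfied and ¬x1 drops from the rest; 2 of the 2^4 = 16 assignments to the other variables satisfy what remains.
With x1 = False, by the same count on the reduced clause set, 1 assignment works.
(One model: x1=F, x2=F, x3=F, x4=F, x5=T.)
Total: 2 + 1 = 3.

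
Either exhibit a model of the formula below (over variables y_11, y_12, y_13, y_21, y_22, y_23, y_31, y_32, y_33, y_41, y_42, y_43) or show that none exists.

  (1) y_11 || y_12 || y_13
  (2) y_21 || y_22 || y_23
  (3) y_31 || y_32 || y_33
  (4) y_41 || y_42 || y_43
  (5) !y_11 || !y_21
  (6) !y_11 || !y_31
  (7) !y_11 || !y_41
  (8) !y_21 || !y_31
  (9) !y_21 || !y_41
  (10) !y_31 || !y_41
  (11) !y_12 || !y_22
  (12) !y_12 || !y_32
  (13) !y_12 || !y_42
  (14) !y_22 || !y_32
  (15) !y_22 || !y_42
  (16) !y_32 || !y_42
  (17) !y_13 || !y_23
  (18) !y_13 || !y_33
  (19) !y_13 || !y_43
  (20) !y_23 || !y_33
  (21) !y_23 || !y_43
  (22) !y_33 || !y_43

Case y_11 = false:
Case y_12 = true:
From the singleton clause (!y_22), y_22 = false.
From the singleton clause (!y_32), y_32 = false.
From the singleton clause (!y_42), y_42 = false.
Case y_21 = true:
From the singleton clause (!y_31), y_31 = false.
From the singleton clause (y_33), y_33 = true.
From the singleton clause (!y_41), y_41 = false.
From the singleton clause (y_43), y_43 = true.
Now (!y_43) is unsatisfied and unit — conflict.
So y_21 must be the other value — set y_21 = false.
From the singleton clause (y_23), y_23 = true.
From the singleton clause (!y_13), y_13 = false.
From the singleton clause (!y_33), y_33 = false.
From the singleton clause (y_31), y_31 = true.
From the singleton clause (!y_41), y_41 = false.
From the singleton clause (y_43), y_43 = true.
Now (!y_43) is unsatisfied and unit — conflict.
Both values of y_21 lead to a conflict.
So y_12 must be the other value — set y_12 = false.
From the singleton clause (y_13), y_13 = true.
From the singleton clause (!y_23), y_23 = false.
From the singleton clause (!y_33), y_33 = false.
From the singleton clause (!y_43), y_43 = false.
Case y_21 = true:
From the singleton clause (!y_31), y_31 = false.
From the singleton clause (y_32), y_32 = true.
From the singleton clause (!y_41), y_41 = false.
From the singleton clause (y_42), y_42 = true.
Now (!y_42) is unsatisfied and unit — conflict.
So y_21 must be the other value — set y_21 = false.
From the singleton clause (y_22), y_22 = true.
From the singleton clause (!y_32), y_32 = false.
From the singleton clause (y_31), y_31 = true.
From the singleton clause (!y_41), y_41 = false.
From the singleton clause (y_42), y_42 = true.
Now (!y_42) is unsatisfied and unit — conflict.
Both values of y_21 lead to a conflict.
Both values of y_12 lead to a conflict.
So y_11 must be the other value — set y_11 = true.
From the singleton clause (!y_21), y_21 = false.
From the singleton clause (!y_31), y_31 = false.
From the singleton clause (!y_41), y_41 = false.
Case y_22 = true:
From the singleton clause (!y_12), y_12 = false.
From the singleton clause (!y_32), y_32 = false.
From the singleton clause (y_33), y_33 = true.
From the singleton clause (!y_42), y_42 = false.
From the singleton clause (y_43), y_43 = true.
Now (!y_43) is unsatisfied and unit — conflict.
So y_22 must be the other value — set y_22 = false.
From the singleton clause (y_23), y_23 = true.
From the singleton clause (!y_13), y_13 = false.
From the singleton clause (!y_33), y_33 = false.
From the singleton clause (y_32), y_32 = true.
From the singleton clause (!y_12), y_12 = false.
From the singleton clause (!y_42), y_42 = false.
From the singleton clause (y_43), y_43 = true.
Now (!y_43) is unsatisfied and unit — conflict.
Both values of y_22 lead to a conflict.
Both values of y_11 lead to a conflict.

UNSATISFIABLE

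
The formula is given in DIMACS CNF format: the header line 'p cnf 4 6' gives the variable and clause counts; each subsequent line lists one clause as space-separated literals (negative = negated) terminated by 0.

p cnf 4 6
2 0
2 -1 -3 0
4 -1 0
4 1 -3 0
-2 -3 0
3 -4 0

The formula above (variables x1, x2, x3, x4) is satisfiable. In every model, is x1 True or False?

False

Suppose x1 = True.
The clause (x2) is unit, so x2 = True.
The clause (x4) is unit, so x4 = True.
The clause (¬x3) is unit, so x3 = False.
That conflicts with the unit clause (x3).
So every satisfying assignment has x1 = False.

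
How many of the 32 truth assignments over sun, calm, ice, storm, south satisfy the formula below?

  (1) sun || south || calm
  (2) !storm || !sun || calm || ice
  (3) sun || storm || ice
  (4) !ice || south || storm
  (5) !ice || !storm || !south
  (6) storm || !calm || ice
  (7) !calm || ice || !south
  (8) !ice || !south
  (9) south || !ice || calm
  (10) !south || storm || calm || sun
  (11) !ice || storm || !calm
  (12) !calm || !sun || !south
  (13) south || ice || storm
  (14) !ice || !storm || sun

There are 2^5 = 32 truth assignments over (sun, calm, ice, storm, south).
Split on ice. With ice = true, the clauses containing ice are satisfied and !ice drops from the rest; 1 of the 2^4 = 16 assignments to the other variables satisfy what remains.
With ice = false, by the same count on the reduced clause set, 4 assignments work.
Total: 1 + 4 = 5.

5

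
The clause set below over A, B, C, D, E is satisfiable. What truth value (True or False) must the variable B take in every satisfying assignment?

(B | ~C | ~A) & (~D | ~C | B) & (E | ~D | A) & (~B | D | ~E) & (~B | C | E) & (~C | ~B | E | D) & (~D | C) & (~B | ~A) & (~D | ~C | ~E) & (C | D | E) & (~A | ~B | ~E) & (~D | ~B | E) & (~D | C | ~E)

False

Suppose B = 1.
The clause (~A) is unit, so A = 0.
Case E = 1:
The clause (D) is unit, so D = 1.
The clause (C) is unit, so C = 1.
Now (~C) is unsatisfied and unit — conflict.
Undo E and try E = 0.
The clause (~D) is unit, so D = 0.
The clause (C) is unit, so C = 1.
Now (~C) is unsatisfied and unit — conflict.
Either choice for E ends in contradiction.
So every satisfying assignment has B = False.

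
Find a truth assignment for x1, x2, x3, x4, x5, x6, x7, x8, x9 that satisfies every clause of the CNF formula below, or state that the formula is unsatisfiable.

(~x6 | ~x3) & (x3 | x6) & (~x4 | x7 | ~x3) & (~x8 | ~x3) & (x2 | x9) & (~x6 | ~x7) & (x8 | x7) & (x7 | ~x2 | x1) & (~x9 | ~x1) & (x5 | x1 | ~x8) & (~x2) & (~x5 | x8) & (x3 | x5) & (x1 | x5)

x1: 0,  x2: 0,  x3: 0,  x4: 1,  x5: 1,  x6: 1,  x7: 0,  x8: 1,  x9: 1

(~x2) alone gives x2 = 0.
(x9) alone gives x9 = 1.
(~x1) alone gives x1 = 0.
(x5) alone gives x5 = 1.
(x8) alone gives x8 = 1.
(~x3) alone gives x3 = 0.
(x6) alone gives x6 = 1.
(~x7) alone gives x7 = 0.
No clause remains; x4 is free.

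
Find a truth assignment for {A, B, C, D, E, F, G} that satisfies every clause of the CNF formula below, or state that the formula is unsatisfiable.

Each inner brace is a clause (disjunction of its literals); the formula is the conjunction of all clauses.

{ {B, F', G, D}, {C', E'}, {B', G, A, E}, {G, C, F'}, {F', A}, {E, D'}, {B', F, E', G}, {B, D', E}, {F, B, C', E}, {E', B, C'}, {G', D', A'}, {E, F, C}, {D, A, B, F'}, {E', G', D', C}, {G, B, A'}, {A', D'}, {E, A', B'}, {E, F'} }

A=0; B=1; C=1; D=0; E=0; F=0; G=1

Try C = 1.
Unit clause (E') forces E = 0.
Unit clause (D') forces D = 0.
Unit clause (F') forces F = 0.
Unit clause (B) forces B = 1.
Unit clause (A') forces A = 0.
Unit clause (G) forces G = 1.
This assignment satisfies each clause.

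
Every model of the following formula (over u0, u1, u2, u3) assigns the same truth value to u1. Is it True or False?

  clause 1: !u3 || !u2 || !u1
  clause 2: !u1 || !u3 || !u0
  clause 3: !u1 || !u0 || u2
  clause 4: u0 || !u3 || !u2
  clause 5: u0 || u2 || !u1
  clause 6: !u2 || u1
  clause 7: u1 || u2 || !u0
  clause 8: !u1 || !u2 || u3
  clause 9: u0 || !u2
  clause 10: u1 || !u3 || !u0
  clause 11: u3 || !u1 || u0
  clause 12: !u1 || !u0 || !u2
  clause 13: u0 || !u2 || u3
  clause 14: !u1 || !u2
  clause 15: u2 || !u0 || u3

Suppose u1 = true.
From the singleton clause (!u2), u2 = false.
From the singleton clause (!u0), u0 = false.
That conflicts with the unit clause (u0).
So every satisfying assignment has u1 = False.

False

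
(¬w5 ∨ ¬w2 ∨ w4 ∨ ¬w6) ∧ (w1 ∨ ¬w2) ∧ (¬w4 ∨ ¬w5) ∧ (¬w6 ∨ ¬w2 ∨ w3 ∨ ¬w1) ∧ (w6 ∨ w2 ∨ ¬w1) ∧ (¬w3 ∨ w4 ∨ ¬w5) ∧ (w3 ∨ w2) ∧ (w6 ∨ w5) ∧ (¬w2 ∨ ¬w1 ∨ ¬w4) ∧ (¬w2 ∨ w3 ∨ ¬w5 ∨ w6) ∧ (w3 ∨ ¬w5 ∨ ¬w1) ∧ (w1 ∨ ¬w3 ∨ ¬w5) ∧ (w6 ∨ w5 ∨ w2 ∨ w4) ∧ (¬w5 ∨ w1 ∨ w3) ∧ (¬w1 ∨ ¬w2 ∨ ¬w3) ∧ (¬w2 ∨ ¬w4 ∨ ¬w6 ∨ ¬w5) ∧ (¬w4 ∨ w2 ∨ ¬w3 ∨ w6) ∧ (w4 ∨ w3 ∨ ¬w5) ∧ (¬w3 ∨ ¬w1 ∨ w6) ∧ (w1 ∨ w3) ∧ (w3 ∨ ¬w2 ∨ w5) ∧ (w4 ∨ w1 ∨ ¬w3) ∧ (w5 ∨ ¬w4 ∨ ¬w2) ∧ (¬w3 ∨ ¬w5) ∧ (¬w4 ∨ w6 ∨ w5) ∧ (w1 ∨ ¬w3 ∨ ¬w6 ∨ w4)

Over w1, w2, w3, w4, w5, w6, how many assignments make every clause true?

There are 2^6 = 64 truth assignments over (w1, w2, w3, w4, w5, w6).
Split on w1. With w1 = True, the clauses containing w1 are satisfied and ¬w1 drops from the rest; 2 of the 2^5 = 32 assignments to the other variables satisfy what remains.
With w1 = False, by the same count on the reduced clause set, 1 assignment works.
Total: 2 + 1 = 3.

3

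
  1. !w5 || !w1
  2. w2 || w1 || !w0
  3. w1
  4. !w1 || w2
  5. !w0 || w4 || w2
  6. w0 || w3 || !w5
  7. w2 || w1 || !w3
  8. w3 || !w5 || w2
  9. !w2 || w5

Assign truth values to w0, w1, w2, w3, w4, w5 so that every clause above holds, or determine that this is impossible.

UNSATISFIABLE

From the singleton clause (w1), w1 = true.
From the singleton clause (!w5), w5 = false.
From the singleton clause (w2), w2 = true.
That conflicts with the unit clause (!w2).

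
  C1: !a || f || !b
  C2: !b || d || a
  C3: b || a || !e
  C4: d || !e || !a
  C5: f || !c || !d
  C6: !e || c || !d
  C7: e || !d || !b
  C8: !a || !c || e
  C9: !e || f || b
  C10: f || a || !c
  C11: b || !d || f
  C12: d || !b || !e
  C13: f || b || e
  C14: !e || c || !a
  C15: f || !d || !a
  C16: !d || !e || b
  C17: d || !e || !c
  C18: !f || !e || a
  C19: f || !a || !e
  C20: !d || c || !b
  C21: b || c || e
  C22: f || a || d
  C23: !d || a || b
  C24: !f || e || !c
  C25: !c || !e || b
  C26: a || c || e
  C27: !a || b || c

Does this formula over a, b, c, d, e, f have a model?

Satisfiable

Try a = true.
Try f = true.
Try d = false.
(!e) alone gives e = false.
(!c) alone gives c = false.
(b) alone gives b = true.
This assignment satisfies each clause.
A satisfying assignment: a=true; b=true; c=false; d=false; e=false; f=true.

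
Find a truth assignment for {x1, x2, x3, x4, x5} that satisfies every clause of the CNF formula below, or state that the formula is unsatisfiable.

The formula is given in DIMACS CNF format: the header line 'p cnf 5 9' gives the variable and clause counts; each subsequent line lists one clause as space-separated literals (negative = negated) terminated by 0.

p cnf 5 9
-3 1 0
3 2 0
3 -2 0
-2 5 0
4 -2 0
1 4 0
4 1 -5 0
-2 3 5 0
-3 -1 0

UNSATISFIABLE

Branch on x3: set x3 = False.
From the singleton clause (x2), x2 = True.
Now (¬x2) is unsatisfied and unit — conflict.
Undo x3 and try x3 = True.
From the singleton clause (x1), x1 = True.
Now (¬x1) is unsatisfied and unit — conflict.
Either choice for x3 ends in contradiction.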